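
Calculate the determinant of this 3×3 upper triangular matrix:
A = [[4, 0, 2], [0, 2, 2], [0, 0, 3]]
24

The determinant of a triangular matrix is the product of its diagonal entries (the off-diagonal entries above the diagonal do not affect it).
det(A) = (4) * (2) * (3) = 24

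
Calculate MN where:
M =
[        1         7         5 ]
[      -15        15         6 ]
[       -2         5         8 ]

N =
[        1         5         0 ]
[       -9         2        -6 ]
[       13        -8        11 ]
MN =
[        3       -21        13 ]
[      -72       -93       -24 ]
[       57       -64        58 ]

Matrix multiplication: (MN)[i][j] = sum over k of M[i][k] * N[k][j].
  (MN)[0][0] = (1)*(1) + (7)*(-9) + (5)*(13) = 3
  (MN)[0][1] = (1)*(5) + (7)*(2) + (5)*(-8) = -21
  (MN)[0][2] = (1)*(0) + (7)*(-6) + (5)*(11) = 13
  (MN)[1][0] = (-15)*(1) + (15)*(-9) + (6)*(13) = -72
  (MN)[1][1] = (-15)*(5) + (15)*(2) + (6)*(-8) = -93
  (MN)[1][2] = (-15)*(0) + (15)*(-6) + (6)*(11) = -24
  (MN)[2][0] = (-2)*(1) + (5)*(-9) + (8)*(13) = 57
  (MN)[2][1] = (-2)*(5) + (5)*(2) + (8)*(-8) = -64
  (MN)[2][2] = (-2)*(0) + (5)*(-6) + (8)*(11) = 58
MN =
[        3       -21        13 ]
[      -72       -93       -24 ]
[       57       -64        58 ]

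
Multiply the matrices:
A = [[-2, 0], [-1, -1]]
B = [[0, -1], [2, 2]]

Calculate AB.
[[0, 2], [-2, -1]]

Each entry (i,j) of AB = sum over k of A[i][k]*B[k][j].
(AB)[0][0] = (-2)*(0) + (0)*(2) = 0
(AB)[0][1] = (-2)*(-1) + (0)*(2) = 2
(AB)[1][0] = (-1)*(0) + (-1)*(2) = -2
(AB)[1][1] = (-1)*(-1) + (-1)*(2) = -1
AB = [[0, 2], [-2, -1]]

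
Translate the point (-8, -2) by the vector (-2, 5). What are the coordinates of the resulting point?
(-10, 3)

Translation by (-2, 5):
x' = -8 + -2 = -10
y' = -2 + 5 = 3
Homogeneous matrix: [[1, 0, -2], [0, 1, 5], [0, 0, 1]]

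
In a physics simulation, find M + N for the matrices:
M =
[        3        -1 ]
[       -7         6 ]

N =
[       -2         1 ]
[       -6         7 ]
M + N =
[        1         0 ]
[      -13        13 ]

Matrix addition is elementwise: (M+N)[i][j] = M[i][j] + N[i][j].
  (M+N)[0][0] = (3) + (-2) = 1
  (M+N)[0][1] = (-1) + (1) = 0
  (M+N)[1][0] = (-7) + (-6) = -13
  (M+N)[1][1] = (6) + (7) = 13
M + N =
[        1         0 ]
[      -13        13 ]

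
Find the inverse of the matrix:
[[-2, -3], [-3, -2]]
[[2/5, -3/5], [-3/5, 2/5]]

For [[a,b],[c,d]], inverse = (1/det)·[[d,-b],[-c,a]]
det = -2·-2 - -3·-3 = -5
Inverse = (1/-5)·[[-2, 3], [3, -2]]
        = [[2/5, -3/5], [-3/5, 2/5]]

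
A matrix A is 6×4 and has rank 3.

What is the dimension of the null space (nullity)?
1

The rank-nullity theorem for an m×n matrix states:
rank(A) + nullity(A) = n (the number of columns).
Here n = 4 and rank(A) = 3, so nullity(A) = 4 - 3 = 1.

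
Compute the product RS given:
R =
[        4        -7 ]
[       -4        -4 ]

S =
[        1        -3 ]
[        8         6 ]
RS =
[      -52       -54 ]
[      -36       -12 ]

Matrix multiplication: (RS)[i][j] = sum over k of R[i][k] * S[k][j].
  (RS)[0][0] = (4)*(1) + (-7)*(8) = -52
  (RS)[0][1] = (4)*(-3) + (-7)*(6) = -54
  (RS)[1][0] = (-4)*(1) + (-4)*(8) = -36
  (RS)[1][1] = (-4)*(-3) + (-4)*(6) = -12
RS =
[      -52       -54 ]
[      -36       -12 ]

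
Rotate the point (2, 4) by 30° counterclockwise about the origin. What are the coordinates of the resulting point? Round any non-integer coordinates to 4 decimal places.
(-0.2679, 4.4641)

Rotation matrix R(θ) = [[cos θ, -sin θ], [sin θ, cos θ]]; for θ = 30°:
R = [[√3/2, -1/2], [1/2, √3/2]]
Result: R × [2, 4]ᵀ = [√3/2·2 + (-1/2)·4, 1/2·2 + (√3/2)·4]ᵀ = (-0.2679, 4.4641)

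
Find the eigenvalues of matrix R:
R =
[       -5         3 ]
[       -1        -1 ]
λ = -4, -2

Solve det(R - λI) = 0. For a 2×2 matrix the characteristic equation is λ² - (trace)λ + det = 0.
trace(R) = a + d = -5 - 1 = -6.
det(R) = a*d - b*c = (-5)*(-1) - (3)*(-1) = 5 + 3 = 8.
Characteristic equation: λ² - (-6)λ + (8) = 0.
Discriminant = (-6)² - 4*(8) = 36 - 32 = 4.
λ = (-6 ± √4) / 2 = (-6 ± 2) / 2 = -4, -2.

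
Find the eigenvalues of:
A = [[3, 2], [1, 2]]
λ = 1, 4

Solve det(A - λI) = 0. For a 2×2 matrix this is λ² - (trace)λ + det = 0.
trace(A) = 3 + 2 = 5.
det(A) = (3)*(2) - (2)*(1) = 6 - 2 = 4.
Characteristic equation: λ² - (5)λ + (4) = 0.
Discriminant: (5)² - 4*(4) = 25 - 16 = 9.
Roots: λ = (5 ± √9) / 2 = 1, 4.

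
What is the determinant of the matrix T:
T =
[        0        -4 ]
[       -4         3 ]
det(T) = -16

For a 2×2 matrix [[a, b], [c, d]], det = a*d - b*c.
det(T) = (0)*(3) - (-4)*(-4) = 0 - 16 = -16.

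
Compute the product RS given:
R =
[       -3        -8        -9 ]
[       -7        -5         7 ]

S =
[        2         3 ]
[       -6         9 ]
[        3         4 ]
RS =
[       15      -117 ]
[       37       -38 ]

Matrix multiplication: (RS)[i][j] = sum over k of R[i][k] * S[k][j].
  (RS)[0][0] = (-3)*(2) + (-8)*(-6) + (-9)*(3) = 15
  (RS)[0][1] = (-3)*(3) + (-8)*(9) + (-9)*(4) = -117
  (RS)[1][0] = (-7)*(2) + (-5)*(-6) + (7)*(3) = 37
  (RS)[1][1] = (-7)*(3) + (-5)*(9) + (7)*(4) = -38
RS =
[       15      -117 ]
[       37       -38 ]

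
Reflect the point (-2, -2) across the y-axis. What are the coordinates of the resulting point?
(2, -2)

Reflection across y-axis: (-2, -2) → (2, -2)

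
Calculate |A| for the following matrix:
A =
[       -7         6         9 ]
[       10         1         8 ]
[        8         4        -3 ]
det(A) = 1097

Expand along row 0 (cofactor expansion): det(A) = a*(e*i - f*h) - b*(d*i - f*g) + c*(d*h - e*g), where the 3×3 is [[a, b, c], [d, e, f], [g, h, i]].
Minor M_00 = (1)*(-3) - (8)*(4) = -3 - 32 = -35.
Minor M_01 = (10)*(-3) - (8)*(8) = -30 - 64 = -94.
Minor M_02 = (10)*(4) - (1)*(8) = 40 - 8 = 32.
det(A) = (-7)*(-35) - (6)*(-94) + (9)*(32) = 245 + 564 + 288 = 1097.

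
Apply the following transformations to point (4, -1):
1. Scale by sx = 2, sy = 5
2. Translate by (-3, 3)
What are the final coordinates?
(5, -2)

Step 1: Scale (4, -1) by (sx, sy) = (2, 5) → (8, -5)
Step 2: Translate by (-3, 3) → (5, -2)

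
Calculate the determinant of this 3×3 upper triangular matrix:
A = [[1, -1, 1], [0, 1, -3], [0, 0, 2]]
2

The determinant of a triangular matrix is the product of its diagonal entries (the off-diagonal entries above the diagonal do not affect it).
det(A) = (1) * (1) * (2) = 2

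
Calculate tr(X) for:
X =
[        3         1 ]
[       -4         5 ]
tr(X) = 3 + 5 = 8

The trace of a square matrix is the sum of its diagonal entries.
Diagonal entries of X: X[0][0] = 3, X[1][1] = 5.
tr(X) = 3 + 5 = 8.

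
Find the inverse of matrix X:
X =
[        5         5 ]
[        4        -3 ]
det(X) = -35
X⁻¹ =
[     3/35       1/7 ]
[     4/35      -1/7 ]

For a 2×2 matrix X = [[a, b], [c, d]] with det(X) ≠ 0, X⁻¹ = (1/det(X)) * [[d, -b], [-c, a]].
det(X) = (5)*(-3) - (5)*(4) = -15 - 20 = -35.
X⁻¹ = (1/-35) * [[-3, -5], [-4, 5]].
Dividing each entry by -35 and reducing:
X⁻¹ =
[     3/35       1/7 ]
[     4/35      -1/7 ]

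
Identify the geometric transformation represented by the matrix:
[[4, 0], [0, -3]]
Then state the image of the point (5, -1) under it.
non-uniform scaling by (4, -3); image of (5, -1) is (20, 3)

This is diagonal with distinct entries, so it scales the x-axis by 4 and the y-axis by -3.
The matrix [[4, 0], [0, -3]] represents: non-uniform scaling by (4, -3).
Applying it to (5, -1): [4·5 + 0·-1, 0·5 + -3·-1] = (20, 3).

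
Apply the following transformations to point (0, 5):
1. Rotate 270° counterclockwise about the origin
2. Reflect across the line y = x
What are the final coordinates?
(0, 5)

Step 1: Rotate 270° → (5, 0)
Step 2: Reflect across the line y = x → (0, 5)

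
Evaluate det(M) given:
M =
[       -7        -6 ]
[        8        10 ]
det(M) = -22

For a 2×2 matrix [[a, b], [c, d]], det = a*d - b*c.
det(M) = (-7)*(10) - (-6)*(8) = -70 + 48 = -22.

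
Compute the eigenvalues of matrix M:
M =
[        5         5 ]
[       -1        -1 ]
λ = 0, 4

Solve det(M - λI) = 0. For a 2×2 matrix the characteristic equation is λ² - (trace)λ + det = 0.
trace(M) = a + d = 5 - 1 = 4.
det(M) = a*d - b*c = (5)*(-1) - (5)*(-1) = -5 + 5 = 0.
Characteristic equation: λ² - (4)λ + (0) = 0.
Discriminant = (4)² - 4*(0) = 16 - 0 = 16.
λ = (4 ± √16) / 2 = (4 ± 4) / 2 = 0, 4.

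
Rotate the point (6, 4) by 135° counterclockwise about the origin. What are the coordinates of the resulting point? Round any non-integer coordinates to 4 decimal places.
(-7.0711, 1.4142)

Rotation matrix R(θ) = [[cos θ, -sin θ], [sin θ, cos θ]]; for θ = 135°:
R = [[-√2/2, -√2/2], [√2/2, -√2/2]]
Result: R × [6, 4]ᵀ = [-√2/2·6 + (-√2/2)·4, √2/2·6 + (-√2/2)·4]ᵀ = (-7.0711, 1.4142)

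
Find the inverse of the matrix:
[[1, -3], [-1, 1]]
[[-1/2, -3/2], [-1/2, -1/2]]

For [[a,b],[c,d]], inverse = (1/det)·[[d,-b],[-c,a]]
det = 1·1 - -3·-1 = -2
Inverse = (1/-2)·[[1, 3], [1, 1]]
        = [[-1/2, -3/2], [-1/2, -1/2]]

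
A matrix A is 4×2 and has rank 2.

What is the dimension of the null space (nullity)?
0

The rank-nullity theorem for an m×n matrix states:
rank(A) + nullity(A) = n (the number of columns).
Here n = 2 and rank(A) = 2, so nullity(A) = 2 - 2 = 0.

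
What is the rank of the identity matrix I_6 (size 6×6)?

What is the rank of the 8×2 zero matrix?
rank(I_6) = 6, rank(0) = 0

The identity I_6 has 6 columns that are the standard basis vectors e_1, …, e_6. These are linearly independent, so all 6 columns are pivots and rank(I_6) = 6.
The 8×2 zero matrix has every entry zero, so every row is the zero row and there are no pivots; rank(0) = 0.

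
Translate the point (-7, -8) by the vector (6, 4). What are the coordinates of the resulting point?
(-1, -4)

Translation by (6, 4):
x' = -7 + 6 = -1
y' = -8 + 4 = -4
Homogeneous matrix: [[1, 0, 6], [0, 1, 4], [0, 0, 1]]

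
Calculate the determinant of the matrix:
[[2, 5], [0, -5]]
-10

For a 2×2 matrix [[a, b], [c, d]], det = ad - bc
det = (2)(-5) - (5)(0) = -10 - 0 = -10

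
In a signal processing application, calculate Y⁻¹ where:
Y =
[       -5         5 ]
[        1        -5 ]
det(Y) = 20
Y⁻¹ =
[     -1/4      -1/4 ]
[    -1/20      -1/4 ]

For a 2×2 matrix Y = [[a, b], [c, d]] with det(Y) ≠ 0, Y⁻¹ = (1/det(Y)) * [[d, -b], [-c, a]].
det(Y) = (-5)*(-5) - (5)*(1) = 25 - 5 = 20.
Y⁻¹ = (1/20) * [[-5, -5], [-1, -5]].
Dividing each entry by 20 and reducing:
Y⁻¹ =
[     -1/4      -1/4 ]
[    -1/20      -1/4 ]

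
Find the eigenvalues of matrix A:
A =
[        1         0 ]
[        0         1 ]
λ = 1, 1

Solve det(A - λI) = 0. For a 2×2 matrix the characteristic equation is λ² - (trace)λ + det = 0.
trace(A) = a + d = 1 + 1 = 2.
det(A) = a*d - b*c = (1)*(1) - (0)*(0) = 1 - 0 = 1.
Characteristic equation: λ² - (2)λ + (1) = 0.
Discriminant = (2)² - 4*(1) = 4 - 4 = 0.
λ = (2 ± √0) / 2 = (2 ± 0) / 2 = 1, 1.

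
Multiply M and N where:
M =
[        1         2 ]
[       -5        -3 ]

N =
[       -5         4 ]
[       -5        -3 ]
MN =
[      -15        -2 ]
[       40       -11 ]

Matrix multiplication: (MN)[i][j] = sum over k of M[i][k] * N[k][j].
  (MN)[0][0] = (1)*(-5) + (2)*(-5) = -15
  (MN)[0][1] = (1)*(4) + (2)*(-3) = -2
  (MN)[1][0] = (-5)*(-5) + (-3)*(-5) = 40
  (MN)[1][1] = (-5)*(4) + (-3)*(-3) = -11
MN =
[      -15        -2 ]
[       40       -11 ]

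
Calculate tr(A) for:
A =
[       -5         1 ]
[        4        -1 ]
tr(A) = -5 - 1 = -6

The trace of a square matrix is the sum of its diagonal entries.
Diagonal entries of A: A[0][0] = -5, A[1][1] = -1.
tr(A) = -5 - 1 = -6.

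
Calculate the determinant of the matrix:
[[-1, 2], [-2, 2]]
2

For a 2×2 matrix [[a, b], [c, d]], det = ad - bc
det = (-1)(2) - (2)(-2) = -2 - -4 = 2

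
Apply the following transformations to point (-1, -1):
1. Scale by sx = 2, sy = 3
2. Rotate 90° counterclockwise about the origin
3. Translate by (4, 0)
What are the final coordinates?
(7, -2)

Step 1: Scale → (-2, -3)
Step 2: Rotate 90° → (3, -2)
Step 3: Translate → (7, -2)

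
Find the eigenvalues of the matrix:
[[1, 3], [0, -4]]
λ = -4 and λ = 1

Characteristic equation: det(A - λI) = 0
λ² - (trace)λ + (det) = 0
λ² - (-3)λ + (-4) = 0
λ² + 3λ - 4 = 0
Solving: λ = -4, 1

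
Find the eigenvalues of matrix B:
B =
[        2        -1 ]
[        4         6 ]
λ = 4, 4

Solve det(B - λI) = 0. For a 2×2 matrix the characteristic equation is λ² - (trace)λ + det = 0.
trace(B) = a + d = 2 + 6 = 8.
det(B) = a*d - b*c = (2)*(6) - (-1)*(4) = 12 + 4 = 16.
Characteristic equation: λ² - (8)λ + (16) = 0.
Discriminant = (8)² - 4*(16) = 64 - 64 = 0.
λ = (8 ± √0) / 2 = (8 ± 0) / 2 = 4, 4.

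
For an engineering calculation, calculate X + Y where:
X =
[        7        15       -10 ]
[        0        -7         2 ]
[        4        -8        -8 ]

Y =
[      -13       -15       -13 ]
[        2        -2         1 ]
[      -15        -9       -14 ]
X + Y =
[       -6         0       -23 ]
[        2        -9         3 ]
[      -11       -17       -22 ]

Matrix addition is elementwise: (X+Y)[i][j] = X[i][j] + Y[i][j].
  (X+Y)[0][0] = (7) + (-13) = -6
  (X+Y)[0][1] = (15) + (-15) = 0
  (X+Y)[0][2] = (-10) + (-13) = -23
  (X+Y)[1][0] = (0) + (2) = 2
  (X+Y)[1][1] = (-7) + (-2) = -9
  (X+Y)[1][2] = (2) + (1) = 3
  (X+Y)[2][0] = (4) + (-15) = -11
  (X+Y)[2][1] = (-8) + (-9) = -17
  (X+Y)[2][2] = (-8) + (-14) = -22
X + Y =
[       -6         0       -23 ]
[        2        -9         3 ]
[      -11       -17       -22 ]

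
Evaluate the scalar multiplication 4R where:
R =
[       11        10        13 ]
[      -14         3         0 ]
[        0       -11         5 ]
4R =
[       44        40        52 ]
[      -56        12         0 ]
[        0       -44        20 ]

Scalar multiplication is elementwise: (4R)[i][j] = 4 * R[i][j].
  (4R)[0][0] = 4 * (11) = 44
  (4R)[0][1] = 4 * (10) = 40
  (4R)[0][2] = 4 * (13) = 52
  (4R)[1][0] = 4 * (-14) = -56
  (4R)[1][1] = 4 * (3) = 12
  (4R)[1][2] = 4 * (0) = 0
  (4R)[2][0] = 4 * (0) = 0
  (4R)[2][1] = 4 * (-11) = -44
  (4R)[2][2] = 4 * (5) = 20
4R =
[       44        40        52 ]
[      -56        12         0 ]
[        0       -44        20 ]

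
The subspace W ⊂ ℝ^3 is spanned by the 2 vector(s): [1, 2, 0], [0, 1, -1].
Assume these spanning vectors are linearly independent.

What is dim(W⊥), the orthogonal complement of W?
dim(W⊥) = 1

For any subspace W of ℝ^n, dim(W) + dim(W⊥) = n (the whole-space dimension).
Here the given 2 vectors are linearly independent, so dim(W) = 2.
Thus dim(W⊥) = n - dim(W) = 3 - 2 = 1.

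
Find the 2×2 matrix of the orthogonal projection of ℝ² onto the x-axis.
[[1, 0], [0, 0]]

The orthogonal projection onto the line spanned by a nonzero vector u = (a, b) has matrix P = (u uᵀ) / (uᵀ u) = (1/(a² + b²)) · [[a², ab], [ab, b²]].
Here u = (1, 0), so a² + b² = 1 + 0 = 1.
P = (1/1) · [[1, 0], [0, 0]] = [[1, 0], [0, 0]].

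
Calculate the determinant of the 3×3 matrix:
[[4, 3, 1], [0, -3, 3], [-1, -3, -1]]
36

Expansion along first row:
det = 4·det([[-3,3],[-3,-1]]) - 3·det([[0,3],[-1,-1]]) + 1·det([[0,-3],[-1,-3]])
    = 4·(-3·-1 - 3·-3) - 3·(0·-1 - 3·-1) + 1·(0·-3 - -3·-1)
    = 4·12 - 3·3 + 1·-3
    = 48 + -9 + -3 = 36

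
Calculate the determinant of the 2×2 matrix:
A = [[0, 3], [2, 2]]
-6

For A = [[a, b], [c, d]], det(A) = a*d - b*c.
det(A) = (0)*(2) - (3)*(2) = 0 - 6 = -6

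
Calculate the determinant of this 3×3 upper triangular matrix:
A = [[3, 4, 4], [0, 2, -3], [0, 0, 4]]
24

The determinant of a triangular matrix is the product of its diagonal entries (the off-diagonal entries above the diagonal do not affect it).
det(A) = (3) * (2) * (4) = 24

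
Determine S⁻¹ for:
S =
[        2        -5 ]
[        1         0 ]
det(S) = 5
S⁻¹ =
[        0         1 ]
[     -1/5       2/5 ]

For a 2×2 matrix S = [[a, b], [c, d]] with det(S) ≠ 0, S⁻¹ = (1/det(S)) * [[d, -b], [-c, a]].
det(S) = (2)*(0) - (-5)*(1) = 0 + 5 = 5.
S⁻¹ = (1/5) * [[0, 5], [-1, 2]].
Dividing each entry by 5 and reducing:
S⁻¹ =
[        0         1 ]
[     -1/5       2/5 ]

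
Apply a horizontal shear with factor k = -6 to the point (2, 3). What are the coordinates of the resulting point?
(-16, 3)

Shear matrix for horizontal shear with factor k = -6:
[[1, -6], [0, 1]]
Result: (2, 3) → (-16, 3)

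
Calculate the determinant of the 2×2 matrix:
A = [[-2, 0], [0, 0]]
0

For A = [[a, b], [c, d]], det(A) = a*d - b*c.
det(A) = (-2)*(0) - (0)*(0) = 0 - 0 = 0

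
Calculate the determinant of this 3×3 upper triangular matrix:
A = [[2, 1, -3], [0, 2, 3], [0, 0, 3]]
12

The determinant of a triangular matrix is the product of its diagonal entries (the off-diagonal entries above the diagonal do not affect it).
det(A) = (2) * (2) * (3) = 12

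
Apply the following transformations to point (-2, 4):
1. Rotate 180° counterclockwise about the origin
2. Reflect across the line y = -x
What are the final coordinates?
(4, -2)

Step 1: Rotate 180° → (2, -4)
Step 2: Reflect across the line y = -x → (4, -2)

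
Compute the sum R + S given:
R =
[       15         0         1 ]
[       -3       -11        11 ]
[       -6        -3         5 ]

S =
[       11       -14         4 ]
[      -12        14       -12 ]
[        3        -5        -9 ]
R + S =
[       26       -14         5 ]
[      -15         3        -1 ]
[       -3        -8        -4 ]

Matrix addition is elementwise: (R+S)[i][j] = R[i][j] + S[i][j].
  (R+S)[0][0] = (15) + (11) = 26
  (R+S)[0][1] = (0) + (-14) = -14
  (R+S)[0][2] = (1) + (4) = 5
  (R+S)[1][0] = (-3) + (-12) = -15
  (R+S)[1][1] = (-11) + (14) = 3
  (R+S)[1][2] = (11) + (-12) = -1
  (R+S)[2][0] = (-6) + (3) = -3
  (R+S)[2][1] = (-3) + (-5) = -8
  (R+S)[2][2] = (5) + (-9) = -4
R + S =
[       26       -14         5 ]
[      -15         3        -1 ]
[       -3        -8        -4 ]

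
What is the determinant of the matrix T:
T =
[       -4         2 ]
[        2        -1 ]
det(T) = 0

For a 2×2 matrix [[a, b], [c, d]], det = a*d - b*c.
det(T) = (-4)*(-1) - (2)*(2) = 4 - 4 = 0.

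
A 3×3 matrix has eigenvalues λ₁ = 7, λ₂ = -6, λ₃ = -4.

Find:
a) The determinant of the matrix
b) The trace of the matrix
det = 168, trace = -3

Two standard eigenvalue identities:
- det(A) equals the product of the eigenvalues (counted with multiplicity).
- trace(A) equals the sum of the eigenvalues.
det(A) = (7)*(-6)*(-4) = 168.
trace(A) = 7 - 6 - 4 = -3.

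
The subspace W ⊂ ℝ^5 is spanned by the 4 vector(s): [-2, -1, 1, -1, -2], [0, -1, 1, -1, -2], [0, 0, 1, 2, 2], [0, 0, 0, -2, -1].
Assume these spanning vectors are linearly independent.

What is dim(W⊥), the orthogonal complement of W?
dim(W⊥) = 1

For any subspace W of ℝ^n, dim(W) + dim(W⊥) = n (the whole-space dimension).
Here the given 4 vectors are linearly independent, so dim(W) = 4.
Thus dim(W⊥) = n - dim(W) = 5 - 4 = 1.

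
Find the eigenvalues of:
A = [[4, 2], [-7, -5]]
λ = -3, 2

Solve det(A - λI) = 0. For a 2×2 matrix this is λ² - (trace)λ + det = 0.
trace(A) = 4 - 5 = -1.
det(A) = (4)*(-5) - (2)*(-7) = -20 + 14 = -6.
Characteristic equation: λ² - (-1)λ + (-6) = 0.
Discriminant: (-1)² - 4*(-6) = 1 + 24 = 25.
Roots: λ = (-1 ± √25) / 2 = -3, 2.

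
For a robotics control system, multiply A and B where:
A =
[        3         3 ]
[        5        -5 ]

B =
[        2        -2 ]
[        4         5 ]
AB =
[       18         9 ]
[      -10       -35 ]

Matrix multiplication: (AB)[i][j] = sum over k of A[i][k] * B[k][j].
  (AB)[0][0] = (3)*(2) + (3)*(4) = 18
  (AB)[0][1] = (3)*(-2) + (3)*(5) = 9
  (AB)[1][0] = (5)*(2) + (-5)*(4) = -10
  (AB)[1][1] = (5)*(-2) + (-5)*(5) = -35
AB =
[       18         9 ]
[      -10       -35 ]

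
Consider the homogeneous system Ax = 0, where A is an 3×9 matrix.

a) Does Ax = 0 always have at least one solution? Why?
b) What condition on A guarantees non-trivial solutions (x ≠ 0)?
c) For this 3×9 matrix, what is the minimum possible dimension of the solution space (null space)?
a) Yes, x = 0 is always a solution. b) When A has linearly dependent columns (rank < n). c) Minimum nullity = 6.

a) x = 0 satisfies A·0 = 0, so the zero vector is always a solution.
b) Non-trivial solutions exist iff the columns of A are linearly dependent, equivalently rank(A) < n (the number of columns).
c) By rank-nullity, rank(A) + nullity(A) = n = 9. Since A has only 3 rows, rank(A) ≤ 3, so nullity(A) ≥ 9 - 3 = 6.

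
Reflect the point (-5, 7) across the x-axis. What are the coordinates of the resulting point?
(-5, -7)

Reflection across x-axis: (-5, 7) → (-5, -7)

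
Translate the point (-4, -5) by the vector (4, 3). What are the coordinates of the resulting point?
(0, -2)

Translation by (4, 3):
x' = -4 + 4 = 0
y' = -5 + 3 = -2
Homogeneous matrix: [[1, 0, 4], [0, 1, 3], [0, 0, 1]]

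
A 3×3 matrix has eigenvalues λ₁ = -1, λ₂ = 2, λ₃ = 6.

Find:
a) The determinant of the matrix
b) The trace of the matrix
det = -12, trace = 7

Two standard eigenvalue identities:
- det(A) equals the product of the eigenvalues (counted with multiplicity).
- trace(A) equals the sum of the eigenvalues.
det(A) = (-1)*(2)*(6) = -12.
trace(A) = -1 + 2 + 6 = 7.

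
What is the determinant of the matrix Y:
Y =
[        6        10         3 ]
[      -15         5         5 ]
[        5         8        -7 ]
det(Y) = -1685

Expand along row 0 (cofactor expansion): det(Y) = a*(e*i - f*h) - b*(d*i - f*g) + c*(d*h - e*g), where the 3×3 is [[a, b, c], [d, e, f], [g, h, i]].
Minor M_00 = (5)*(-7) - (5)*(8) = -35 - 40 = -75.
Minor M_01 = (-15)*(-7) - (5)*(5) = 105 - 25 = 80.
Minor M_02 = (-15)*(8) - (5)*(5) = -120 - 25 = -145.
det(Y) = (6)*(-75) - (10)*(80) + (3)*(-145) = -450 - 800 - 435 = -1685.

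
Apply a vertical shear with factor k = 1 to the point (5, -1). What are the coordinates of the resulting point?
(5, 4)

Shear matrix for vertical shear with factor k = 1:
[[1, 0], [1, 1]]
Result: (5, -1) → (5, 4)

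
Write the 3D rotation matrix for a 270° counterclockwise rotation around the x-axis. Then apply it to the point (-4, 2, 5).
R = [[1, 0, 0], [0, 0, 1], [0, -1, 0]]; R·(-4, 2, 5) = (-4, 5, -2)

Rotation matrix for 270° around x-axis:
cos(270°) = 0, sin(270°) = -1
R = [[1, 0, 0], [0, 0, 1], [0, -1, 0]]
Apply to (-4, 2, 5): R·[-4, 2, 5]ᵀ = (-4, 5, -2)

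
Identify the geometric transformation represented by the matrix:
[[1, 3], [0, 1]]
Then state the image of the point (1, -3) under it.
horizontal shear with factor 3; image of (1, -3) is (-8, -3)

The matrix [[1, k], [0, 1]] sends (x, y) to (x + 3y, y), leaving the y-coordinate fixed: a horizontal shear.
The matrix [[1, 3], [0, 1]] represents: horizontal shear with factor 3.
Applying it to (1, -3): [1·1 + 3·-3, 0·1 + 1·-3] = (-8, -3).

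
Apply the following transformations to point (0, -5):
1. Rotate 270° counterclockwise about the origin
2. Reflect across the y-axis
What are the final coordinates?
(5, 0)

Step 1: Rotate 270° → (-5, 0)
Step 2: Reflect across the y-axis → (5, 0)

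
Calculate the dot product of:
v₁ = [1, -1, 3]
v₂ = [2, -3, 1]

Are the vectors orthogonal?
8, No

The dot product is the sum of products of corresponding components.
v₁·v₂ = (1)*(2) + (-1)*(-3) + (3)*(1) = 2 + 3 + 3 = 8.
Two vectors are orthogonal iff their dot product is 0; here the dot product is 8, so the vectors are not orthogonal.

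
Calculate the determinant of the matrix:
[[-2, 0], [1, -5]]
10

For a 2×2 matrix [[a, b], [c, d]], det = ad - bc
det = (-2)(-5) - (0)(1) = 10 - 0 = 10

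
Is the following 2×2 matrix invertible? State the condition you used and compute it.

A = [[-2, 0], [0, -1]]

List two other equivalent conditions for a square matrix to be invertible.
Yes, invertible; det(A) = 2 ≠ 0. Equivalent conditions: rank(A) = 2; Ax = 0 has only the trivial solution; 0 is not an eigenvalue; the columns of A are linearly independent.

To check invertibility, compute det(A).
The given matrix is triangular, so det(A) equals the product of its diagonal entries = 2 ≠ 0.
Since det(A) ≠ 0, A is invertible.
Equivalent conditions for a square matrix A to be invertible:
- rank(A) = 2 (full rank).
- The homogeneous system Ax = 0 has only the trivial solution x = 0.
- 0 is not an eigenvalue of A.
- The columns (equivalently rows) of A are linearly independent.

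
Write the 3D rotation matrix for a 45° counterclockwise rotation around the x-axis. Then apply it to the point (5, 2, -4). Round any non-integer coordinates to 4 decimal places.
R = [[1, 0, 0], [0, √2/2, -√2/2], [0, √2/2, √2/2]]; R·(5, 2, -4) = (5.0000, 4.2426, -1.4142)

Rotation matrix for 45° around x-axis:
cos(45°) = √2/2, sin(45°) = √2/2
R = [[1, 0, 0], [0, √2/2, -√2/2], [0, √2/2, √2/2]]
Apply to (5, 2, -4): R·[5, 2, -4]ᵀ = (5.0000, 4.2426, -1.4142)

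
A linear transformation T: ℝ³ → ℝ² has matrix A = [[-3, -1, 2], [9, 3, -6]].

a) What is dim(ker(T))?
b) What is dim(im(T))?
dim(ker) = 2, dim(im) = 1

Observe that row 2 = -3 × row 1 (so the rows are linearly dependent).
Thus rank(A) = 1 (only one linearly independent row).
dim(im(T)) = rank(A) = 1.
By the rank-nullity theorem applied to T: ℝ³ → ℝ², rank(A) + nullity(A) = 3 (the domain dimension), so dim(ker(T)) = 3 - 1 = 2.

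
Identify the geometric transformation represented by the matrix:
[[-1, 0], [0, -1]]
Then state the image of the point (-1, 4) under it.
rotation by 180° (or reflection through origin); image of (-1, 4) is (1, -4)

This matches the form [[cos θ, -sin θ], [sin θ, cos θ]] of a rotation matrix; reading off cos θ and sin θ gives the angle.
The matrix [[-1, 0], [0, -1]] represents: rotation by 180° (or reflection through origin).
Applying it to (-1, 4): [-1·-1 + 0·4, 0·-1 + -1·4] = (1, -4).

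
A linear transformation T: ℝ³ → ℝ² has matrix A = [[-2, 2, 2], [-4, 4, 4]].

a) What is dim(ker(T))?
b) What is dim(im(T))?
dim(ker) = 2, dim(im) = 1

Observe that row 2 = 2 × row 1 (so the rows are linearly dependent).
Thus rank(A) = 1 (only one linearly independent row).
dim(im(T)) = rank(A) = 1.
By the rank-nullity theorem applied to T: ℝ³ → ℝ², rank(A) + nullity(A) = 3 (the domain dimension), so dim(ker(T)) = 3 - 1 = 2.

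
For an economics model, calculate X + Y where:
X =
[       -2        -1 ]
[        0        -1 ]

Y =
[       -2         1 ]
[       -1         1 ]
X + Y =
[       -4         0 ]
[       -1         0 ]

Matrix addition is elementwise: (X+Y)[i][j] = X[i][j] + Y[i][j].
  (X+Y)[0][0] = (-2) + (-2) = -4
  (X+Y)[0][1] = (-1) + (1) = 0
  (X+Y)[1][0] = (0) + (-1) = -1
  (X+Y)[1][1] = (-1) + (1) = 0
X + Y =
[       -4         0 ]
[       -1         0 ]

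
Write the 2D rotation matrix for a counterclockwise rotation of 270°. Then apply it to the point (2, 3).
R = [[0, 1], [-1, 0]]; R·(2, 3) = (3, -2)

Rotation matrix formula: R(θ) = [[cos θ, -sin θ], [sin θ, cos θ]]
For θ = 270°:
cos(270°) = 0
sin(270°) = -1
R = [[0, 1], [-1, 0]]
Apply to (2, 3): [0·2 + (1)·3, -1·2 + 0·3] = (3, -2)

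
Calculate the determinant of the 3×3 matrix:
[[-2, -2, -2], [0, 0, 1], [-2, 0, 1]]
4

Expansion along first row:
det = -2·det([[0,1],[0,1]]) - -2·det([[0,1],[-2,1]]) + -2·det([[0,0],[-2,0]])
    = -2·(0·1 - 1·0) - -2·(0·1 - 1·-2) + -2·(0·0 - 0·-2)
    = -2·0 - -2·2 + -2·0
    = 0 + 4 + 0 = 4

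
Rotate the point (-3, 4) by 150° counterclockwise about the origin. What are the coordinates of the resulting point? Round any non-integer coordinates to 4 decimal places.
(0.5981, -4.9641)

Rotation matrix R(θ) = [[cos θ, -sin θ], [sin θ, cos θ]]; for θ = 150°:
R = [[-√3/2, -1/2], [1/2, -√3/2]]
Result: R × [-3, 4]ᵀ = [-√3/2·-3 + (-1/2)·4, 1/2·-3 + (-√3/2)·4]ᵀ = (0.5981, -4.9641)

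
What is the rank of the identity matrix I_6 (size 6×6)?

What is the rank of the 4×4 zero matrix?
rank(I_6) = 6, rank(0) = 0

The identity I_6 has 6 columns that are the standard basis vectors e_1, …, e_6. These are linearly independent, so all 6 columns are pivots and rank(I_6) = 6.
The 4×4 zero matrix has every entry zero, so every row is the zero row and there are no pivots; rank(0) = 0.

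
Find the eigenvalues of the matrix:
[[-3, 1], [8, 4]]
λ = -4 and λ = 5

Characteristic equation: det(A - λI) = 0
λ² - (trace)λ + (det) = 0
λ² - (1)λ + (-20) = 0
λ² - 1λ - 20 = 0
Solving: λ = -4, 5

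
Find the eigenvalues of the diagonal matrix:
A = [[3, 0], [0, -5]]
λ₁ = 3, λ₂ = -5

The characteristic polynomial of A is det(A - λI) = (3 - λ)(-5 - λ) = 0.
The roots are λ = 3 and λ = -5, so the eigenvalues are the diagonal entries.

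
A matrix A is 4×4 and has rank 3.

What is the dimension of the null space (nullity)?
1

The rank-nullity theorem for an m×n matrix states:
rank(A) + nullity(A) = n (the number of columns).
Here n = 4 and rank(A) = 3, so nullity(A) = 4 - 3 = 1.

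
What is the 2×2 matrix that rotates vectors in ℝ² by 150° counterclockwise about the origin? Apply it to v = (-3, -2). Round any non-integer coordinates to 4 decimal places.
R = [[-√3/2, -1/2], [1/2, -√3/2]]; R·v = (3.5981, 0.2321)

A counterclockwise rotation by angle θ in ℝ² has matrix R(θ) = [[cos θ, -sin θ], [sin θ, cos θ]].
For θ = 150°: cos θ = -√3/2, sin θ = 1/2.
R(150°) = [[-√3/2, -1/2], [1/2, -√3/2]].
R·v = [-√3/2·-3 + (-1/2)·-2, 1/2·-3 + -√3/2·-2] = (3.5981, 0.2321).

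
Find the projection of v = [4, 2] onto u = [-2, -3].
[28/13, 42/13]

The projection of v onto u is proj_u(v) = ((v·u) / (u·u)) · u.
v·u = (4)*(-2) + (2)*(-3) = -14.
u·u = (-2)*(-2) + (-3)*(-3) = 13.
coefficient = -14 / 13 = -14/13.
proj_u(v) = -14/13 · [-2, -3] = [28/13, 42/13].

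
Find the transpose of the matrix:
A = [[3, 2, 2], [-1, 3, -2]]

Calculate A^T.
[[3, -1], [2, 3], [2, -2]]

The transpose sends entry (i,j) to (j,i); rows become columns.
Row 0 of A: [3, 2, 2] -> column 0 of A^T.
Row 1 of A: [-1, 3, -2] -> column 1 of A^T.
A^T = [[3, -1], [2, 3], [2, -2]]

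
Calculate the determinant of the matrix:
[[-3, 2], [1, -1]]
1

For a 2×2 matrix [[a, b], [c, d]], det = ad - bc
det = (-3)(-1) - (2)(1) = 3 - 2 = 1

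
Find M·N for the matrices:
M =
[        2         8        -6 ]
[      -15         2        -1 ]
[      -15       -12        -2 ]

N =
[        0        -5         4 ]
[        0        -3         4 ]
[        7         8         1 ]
MN =
[      -42       -82        34 ]
[       -7        61       -53 ]
[      -14        95      -110 ]

Matrix multiplication: (MN)[i][j] = sum over k of M[i][k] * N[k][j].
  (MN)[0][0] = (2)*(0) + (8)*(0) + (-6)*(7) = -42
  (MN)[0][1] = (2)*(-5) + (8)*(-3) + (-6)*(8) = -82
  (MN)[0][2] = (2)*(4) + (8)*(4) + (-6)*(1) = 34
  (MN)[1][0] = (-15)*(0) + (2)*(0) + (-1)*(7) = -7
  (MN)[1][1] = (-15)*(-5) + (2)*(-3) + (-1)*(8) = 61
  (MN)[1][2] = (-15)*(4) + (2)*(4) + (-1)*(1) = -53
  (MN)[2][0] = (-15)*(0) + (-12)*(0) + (-2)*(7) = -14
  (MN)[2][1] = (-15)*(-5) + (-12)*(-3) + (-2)*(8) = 95
  (MN)[2][2] = (-15)*(4) + (-12)*(4) + (-2)*(1) = -110
MN =
[      -42       -82        34 ]
[       -7        61       -53 ]
[      -14        95      -110 ]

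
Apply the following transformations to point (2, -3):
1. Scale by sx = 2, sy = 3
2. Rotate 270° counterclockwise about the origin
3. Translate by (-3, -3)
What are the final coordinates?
(-12, -7)

Step 1: Scale → (4, -9)
Step 2: Rotate 270° → (-9, -4)
Step 3: Translate → (-12, -7)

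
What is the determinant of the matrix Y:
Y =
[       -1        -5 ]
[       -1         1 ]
det(Y) = -6

For a 2×2 matrix [[a, b], [c, d]], det = a*d - b*c.
det(Y) = (-1)*(1) - (-5)*(-1) = -1 - 5 = -6.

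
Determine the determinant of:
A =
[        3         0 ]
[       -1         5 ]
det(A) = 15

For a 2×2 matrix [[a, b], [c, d]], det = a*d - b*c.
det(A) = (3)*(5) - (0)*(-1) = 15 - 0 = 15.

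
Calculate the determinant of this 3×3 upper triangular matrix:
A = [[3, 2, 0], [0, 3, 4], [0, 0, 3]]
27

The determinant of a triangular matrix is the product of its diagonal entries (the off-diagonal entries above the diagonal do not affect it).
det(A) = (3) * (3) * (3) = 27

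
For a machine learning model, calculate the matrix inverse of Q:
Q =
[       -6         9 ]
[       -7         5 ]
det(Q) = 33
Q⁻¹ =
[     5/33     -3/11 ]
[     7/33     -2/11 ]

For a 2×2 matrix Q = [[a, b], [c, d]] with det(Q) ≠ 0, Q⁻¹ = (1/det(Q)) * [[d, -b], [-c, a]].
det(Q) = (-6)*(5) - (9)*(-7) = -30 + 63 = 33.
Q⁻¹ = (1/33) * [[5, -9], [7, -6]].
Dividing each entry by 33 and reducing:
Q⁻¹ =
[     5/33     -3/11 ]
[     7/33     -2/11 ]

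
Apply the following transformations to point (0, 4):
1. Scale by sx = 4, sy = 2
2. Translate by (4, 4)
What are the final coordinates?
(4, 12)

Step 1: Scale (0, 4) by (sx, sy) = (4, 2) → (0, 8)
Step 2: Translate by (4, 4) → (4, 12)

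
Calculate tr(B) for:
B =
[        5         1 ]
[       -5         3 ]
tr(B) = 5 + 3 = 8

The trace of a square matrix is the sum of its diagonal entries.
Diagonal entries of B: B[0][0] = 5, B[1][1] = 3.
tr(B) = 5 + 3 = 8.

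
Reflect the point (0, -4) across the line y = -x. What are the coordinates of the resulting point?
(4, 0)

Reflection across line y = -x: (0, -4) → (4, 0)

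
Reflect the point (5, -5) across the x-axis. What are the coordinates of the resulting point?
(5, 5)

Reflection across x-axis: (5, -5) → (5, 5)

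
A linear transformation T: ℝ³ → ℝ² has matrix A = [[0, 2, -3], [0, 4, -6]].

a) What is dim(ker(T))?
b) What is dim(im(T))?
dim(ker) = 2, dim(im) = 1

Observe that row 2 = 2 × row 1 (so the rows are linearly dependent).
Thus rank(A) = 1 (only one linearly independent row).
dim(im(T)) = rank(A) = 1.
By the rank-nullity theorem applied to T: ℝ³ → ℝ², rank(A) + nullity(A) = 3 (the domain dimension), so dim(ker(T)) = 3 - 1 = 2.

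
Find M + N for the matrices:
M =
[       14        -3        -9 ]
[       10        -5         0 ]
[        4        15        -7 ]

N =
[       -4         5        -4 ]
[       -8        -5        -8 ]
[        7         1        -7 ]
M + N =
[       10         2       -13 ]
[        2       -10        -8 ]
[       11        16       -14 ]

Matrix addition is elementwise: (M+N)[i][j] = M[i][j] + N[i][j].
  (M+N)[0][0] = (14) + (-4) = 10
  (M+N)[0][1] = (-3) + (5) = 2
  (M+N)[0][2] = (-9) + (-4) = -13
  (M+N)[1][0] = (10) + (-8) = 2
  (M+N)[1][1] = (-5) + (-5) = -10
  (M+N)[1][2] = (0) + (-8) = -8
  (M+N)[2][0] = (4) + (7) = 11
  (M+N)[2][1] = (15) + (1) = 16
  (M+N)[2][2] = (-7) + (-7) = -14
M + N =
[       10         2       -13 ]
[        2       -10        -8 ]
[       11        16       -14 ]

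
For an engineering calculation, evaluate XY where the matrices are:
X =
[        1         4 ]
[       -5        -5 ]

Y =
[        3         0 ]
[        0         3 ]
XY =
[        3        12 ]
[      -15       -15 ]

Matrix multiplication: (XY)[i][j] = sum over k of X[i][k] * Y[k][j].
  (XY)[0][0] = (1)*(3) + (4)*(0) = 3
  (XY)[0][1] = (1)*(0) + (4)*(3) = 12
  (XY)[1][0] = (-5)*(3) + (-5)*(0) = -15
  (XY)[1][1] = (-5)*(0) + (-5)*(3) = -15
XY =
[        3        12 ]
[      -15       -15 ]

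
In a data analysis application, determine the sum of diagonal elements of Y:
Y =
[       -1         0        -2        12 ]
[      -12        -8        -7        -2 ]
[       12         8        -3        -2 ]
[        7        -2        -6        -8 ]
tr(Y) = -1 - 8 - 3 - 8 = -20

The trace of a square matrix is the sum of its diagonal entries.
Diagonal entries of Y: Y[0][0] = -1, Y[1][1] = -8, Y[2][2] = -3, Y[3][3] = -8.
tr(Y) = -1 - 8 - 3 - 8 = -20.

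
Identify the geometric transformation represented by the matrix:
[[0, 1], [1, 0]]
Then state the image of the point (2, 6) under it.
reflection across the line y = x; image of (2, 6) is (6, 2)

This is a symmetric orthogonal matrix with determinant -1, which characterizes a reflection in ℝ².
The matrix [[0, 1], [1, 0]] represents: reflection across the line y = x.
Applying it to (2, 6): [0·2 + 1·6, 1·2 + 0·6] = (6, 2).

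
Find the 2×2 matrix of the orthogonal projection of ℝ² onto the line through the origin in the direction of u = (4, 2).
[[4/5, 2/5], [2/5, 1/5]]

The orthogonal projection onto the line spanned by a nonzero vector u = (a, b) has matrix P = (u uᵀ) / (uᵀ u) = (1/(a² + b²)) · [[a², ab], [ab, b²]].
Here u = (4, 2), so a² + b² = 16 + 4 = 20.
P = (1/20) · [[16, 8], [8, 4]] = [[4/5, 2/5], [2/5, 1/5]].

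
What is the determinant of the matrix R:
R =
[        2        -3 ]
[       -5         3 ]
det(R) = -9

For a 2×2 matrix [[a, b], [c, d]], det = a*d - b*c.
det(R) = (2)*(3) - (-3)*(-5) = 6 - 15 = -9.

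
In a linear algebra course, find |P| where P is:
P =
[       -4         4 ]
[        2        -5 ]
det(P) = 12

For a 2×2 matrix [[a, b], [c, d]], det = a*d - b*c.
det(P) = (-4)*(-5) - (4)*(2) = 20 - 8 = 12.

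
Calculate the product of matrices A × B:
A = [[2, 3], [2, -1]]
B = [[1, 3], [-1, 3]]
[[-1, 15], [3, 3]]

Matrix multiplication:
C[0][0] = 2×1 + 3×-1 = -1
C[0][1] = 2×3 + 3×3 = 15
C[1][0] = 2×1 + -1×-1 = 3
C[1][1] = 2×3 + -1×3 = 3
Result: [[-1, 15], [3, 3]]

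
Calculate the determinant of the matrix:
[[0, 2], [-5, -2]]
10

For a 2×2 matrix [[a, b], [c, d]], det = ad - bc
det = (0)(-2) - (2)(-5) = 0 - -10 = 10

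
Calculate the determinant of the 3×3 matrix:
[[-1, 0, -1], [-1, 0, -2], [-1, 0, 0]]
0

Expansion along first row:
det = -1·det([[0,-2],[0,0]]) - 0·det([[-1,-2],[-1,0]]) + -1·det([[-1,0],[-1,0]])
    = -1·(0·0 - -2·0) - 0·(-1·0 - -2·-1) + -1·(-1·0 - 0·-1)
    = -1·0 - 0·-2 + -1·0
    = 0 + 0 + 0 = 0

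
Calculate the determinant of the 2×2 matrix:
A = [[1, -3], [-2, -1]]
-7

For A = [[a, b], [c, d]], det(A) = a*d - b*c.
det(A) = (1)*(-1) - (-3)*(-2) = -1 - 6 = -7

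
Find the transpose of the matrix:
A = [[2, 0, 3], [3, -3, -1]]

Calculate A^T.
[[2, 3], [0, -3], [3, -1]]

The transpose sends entry (i,j) to (j,i); rows become columns.
Row 0 of A: [2, 0, 3] -> column 0 of A^T.
Row 1 of A: [3, -3, -1] -> column 1 of A^T.
A^T = [[2, 3], [0, -3], [3, -1]]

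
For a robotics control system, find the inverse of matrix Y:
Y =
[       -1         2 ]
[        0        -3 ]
det(Y) = 3
Y⁻¹ =
[       -1      -2/3 ]
[        0      -1/3 ]

For a 2×2 matrix Y = [[a, b], [c, d]] with det(Y) ≠ 0, Y⁻¹ = (1/det(Y)) * [[d, -b], [-c, a]].
det(Y) = (-1)*(-3) - (2)*(0) = 3 - 0 = 3.
Y⁻¹ = (1/3) * [[-3, -2], [0, -1]].
Dividing each entry by 3 and reducing:
Y⁻¹ =
[       -1      -2/3 ]
[        0      -1/3 ]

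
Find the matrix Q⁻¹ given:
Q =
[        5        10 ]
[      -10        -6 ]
det(Q) = 70
Q⁻¹ =
[    -3/35      -1/7 ]
[      1/7      1/14 ]

For a 2×2 matrix Q = [[a, b], [c, d]] with det(Q) ≠ 0, Q⁻¹ = (1/det(Q)) * [[d, -b], [-c, a]].
det(Q) = (5)*(-6) - (10)*(-10) = -30 + 100 = 70.
Q⁻¹ = (1/70) * [[-6, -10], [10, 5]].
Dividing each entry by 70 and reducing:
Q⁻¹ =
[    -3/35      -1/7 ]
[      1/7      1/14 ]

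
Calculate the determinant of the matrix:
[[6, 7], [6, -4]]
-66

For a 2×2 matrix [[a, b], [c, d]], det = ad - bc
det = (6)(-4) - (7)(6) = -24 - 42 = -66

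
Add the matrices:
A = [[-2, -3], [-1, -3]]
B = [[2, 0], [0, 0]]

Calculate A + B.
[[0, -3], [-1, -3]]

Add corresponding elements:
(-2)+(2)=0
(-3)+(0)=-3
(-1)+(0)=-1
(-3)+(0)=-3
A + B = [[0, -3], [-1, -3]]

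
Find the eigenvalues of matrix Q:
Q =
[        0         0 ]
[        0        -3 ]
λ = -3, 0

Solve det(Q - λI) = 0. For a 2×2 matrix the characteristic equation is λ² - (trace)λ + det = 0.
trace(Q) = a + d = 0 - 3 = -3.
det(Q) = a*d - b*c = (0)*(-3) - (0)*(0) = 0 - 0 = 0.
Characteristic equation: λ² - (-3)λ + (0) = 0.
Discriminant = (-3)² - 4*(0) = 9 - 0 = 9.
λ = (-3 ± √9) / 2 = (-3 ± 3) / 2 = -3, 0.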